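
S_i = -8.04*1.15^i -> [-8.04, -9.25, -10.63, -12.23, -14.06]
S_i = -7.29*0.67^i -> [-7.29, -4.88, -3.27, -2.19, -1.47]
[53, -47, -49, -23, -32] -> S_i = Random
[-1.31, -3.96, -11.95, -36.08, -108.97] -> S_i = -1.31*3.02^i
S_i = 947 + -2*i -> [947, 945, 943, 941, 939]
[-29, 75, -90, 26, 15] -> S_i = Random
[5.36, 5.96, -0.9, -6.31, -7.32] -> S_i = Random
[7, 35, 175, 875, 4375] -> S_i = 7*5^i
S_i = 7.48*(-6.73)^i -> [7.48, -50.34, 338.79, -2280.06, 15344.82]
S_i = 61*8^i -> [61, 488, 3904, 31232, 249856]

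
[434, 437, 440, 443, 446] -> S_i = 434 + 3*i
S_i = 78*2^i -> [78, 156, 312, 624, 1248]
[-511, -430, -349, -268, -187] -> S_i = -511 + 81*i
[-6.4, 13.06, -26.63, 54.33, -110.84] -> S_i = -6.40*(-2.04)^i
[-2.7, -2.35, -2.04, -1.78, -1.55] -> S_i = -2.70*0.87^i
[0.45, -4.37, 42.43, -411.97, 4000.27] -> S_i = 0.45*(-9.71)^i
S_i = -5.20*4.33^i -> [-5.2, -22.52, -97.49, -422.15, -1827.91]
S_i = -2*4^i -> [-2, -8, -32, -128, -512]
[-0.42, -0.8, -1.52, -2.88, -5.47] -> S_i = -0.42*1.90^i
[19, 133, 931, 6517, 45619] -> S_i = 19*7^i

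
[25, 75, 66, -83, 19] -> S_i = Random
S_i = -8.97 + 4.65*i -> [-8.97, -4.32, 0.33, 4.98, 9.63]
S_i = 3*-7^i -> [3, -21, 147, -1029, 7203]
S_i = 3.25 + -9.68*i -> [3.25, -6.43, -16.11, -25.79, -35.47]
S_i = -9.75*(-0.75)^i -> [-9.75, 7.31, -5.48, 4.11, -3.08]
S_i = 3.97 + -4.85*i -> [3.97, -0.88, -5.73, -10.58, -15.43]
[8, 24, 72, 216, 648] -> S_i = 8*3^i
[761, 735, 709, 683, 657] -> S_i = 761 + -26*i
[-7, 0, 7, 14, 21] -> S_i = -7 + 7*i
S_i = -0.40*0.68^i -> [-0.4, -0.27, -0.18, -0.13, -0.09]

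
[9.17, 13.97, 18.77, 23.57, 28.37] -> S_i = 9.17 + 4.80*i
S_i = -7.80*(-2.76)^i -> [-7.8, 21.53, -59.42, 163.99, -452.62]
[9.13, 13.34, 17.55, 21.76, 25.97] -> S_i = 9.13 + 4.21*i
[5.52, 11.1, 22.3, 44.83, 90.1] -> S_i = 5.52*2.01^i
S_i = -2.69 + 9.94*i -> [-2.69, 7.25, 17.19, 27.13, 37.07]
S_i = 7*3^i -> [7, 21, 63, 189, 567]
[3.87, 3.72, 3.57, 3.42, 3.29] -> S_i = 3.87*0.96^i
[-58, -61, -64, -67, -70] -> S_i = -58 + -3*i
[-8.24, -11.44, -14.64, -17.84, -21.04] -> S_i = -8.24 + -3.20*i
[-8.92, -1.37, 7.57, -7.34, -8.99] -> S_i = Random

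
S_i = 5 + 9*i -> [5, 14, 23, 32, 41]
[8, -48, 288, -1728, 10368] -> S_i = 8*-6^i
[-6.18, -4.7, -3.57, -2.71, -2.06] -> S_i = -6.18*0.76^i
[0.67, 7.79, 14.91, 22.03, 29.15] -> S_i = 0.67 + 7.12*i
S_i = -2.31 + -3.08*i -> [-2.31, -5.39, -8.47, -11.55, -14.63]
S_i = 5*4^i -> [5, 20, 80, 320, 1280]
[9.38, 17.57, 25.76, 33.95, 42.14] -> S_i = 9.38 + 8.19*i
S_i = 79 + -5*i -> [79, 74, 69, 64, 59]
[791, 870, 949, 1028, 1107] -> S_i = 791 + 79*i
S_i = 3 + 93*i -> [3, 96, 189, 282, 375]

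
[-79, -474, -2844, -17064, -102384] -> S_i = -79*6^i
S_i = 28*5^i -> [28, 140, 700, 3500, 17500]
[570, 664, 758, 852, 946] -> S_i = 570 + 94*i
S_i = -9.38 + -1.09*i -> [-9.38, -10.47, -11.56, -12.65, -13.74]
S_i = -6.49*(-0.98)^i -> [-6.49, 6.36, -6.23, 6.11, -5.99]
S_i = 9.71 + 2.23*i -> [9.71, 11.94, 14.17, 16.4, 18.63]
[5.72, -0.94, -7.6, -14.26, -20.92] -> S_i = 5.72 + -6.66*i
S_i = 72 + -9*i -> [72, 63, 54, 45, 36]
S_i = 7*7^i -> [7, 49, 343, 2401, 16807]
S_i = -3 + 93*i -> [-3, 90, 183, 276, 369]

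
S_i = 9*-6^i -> [9, -54, 324, -1944, 11664]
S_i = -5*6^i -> [-5, -30, -180, -1080, -6480]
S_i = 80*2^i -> [80, 160, 320, 640, 1280]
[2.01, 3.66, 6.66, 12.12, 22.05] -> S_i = 2.01*1.82^i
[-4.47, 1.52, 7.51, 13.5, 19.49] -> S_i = -4.47 + 5.99*i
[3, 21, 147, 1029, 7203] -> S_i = 3*7^i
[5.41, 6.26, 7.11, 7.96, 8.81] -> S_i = 5.41 + 0.85*i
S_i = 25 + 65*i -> [25, 90, 155, 220, 285]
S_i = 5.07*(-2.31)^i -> [5.07, -11.71, 27.05, -62.49, 144.36]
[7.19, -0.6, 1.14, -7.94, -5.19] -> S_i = Random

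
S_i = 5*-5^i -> [5, -25, 125, -625, 3125]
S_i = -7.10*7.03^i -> [-7.1, -49.91, -350.89, -2466.75, -17341.22]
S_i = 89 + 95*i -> [89, 184, 279, 374, 469]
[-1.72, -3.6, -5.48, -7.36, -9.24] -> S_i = -1.72 + -1.88*i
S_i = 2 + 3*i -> [2, 5, 8, 11, 14]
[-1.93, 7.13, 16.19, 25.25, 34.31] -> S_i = -1.93 + 9.06*i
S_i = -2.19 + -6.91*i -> [-2.19, -9.1, -16.01, -22.92, -29.83]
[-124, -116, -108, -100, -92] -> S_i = -124 + 8*i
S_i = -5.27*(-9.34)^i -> [-5.27, 49.22, -459.73, 4293.89, -40104.96]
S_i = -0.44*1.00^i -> [-0.44, -0.44, -0.44, -0.44, -0.44]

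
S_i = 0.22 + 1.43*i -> [0.22, 1.65, 3.08, 4.51, 5.94]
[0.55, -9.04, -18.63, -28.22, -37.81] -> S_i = 0.55 + -9.59*i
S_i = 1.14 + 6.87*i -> [1.14, 8.01, 14.88, 21.75, 28.62]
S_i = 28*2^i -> [28, 56, 112, 224, 448]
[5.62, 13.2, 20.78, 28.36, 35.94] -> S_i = 5.62 + 7.58*i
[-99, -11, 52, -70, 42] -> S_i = Random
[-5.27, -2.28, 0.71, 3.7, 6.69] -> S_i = -5.27 + 2.99*i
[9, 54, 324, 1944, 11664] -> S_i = 9*6^i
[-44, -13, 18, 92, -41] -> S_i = Random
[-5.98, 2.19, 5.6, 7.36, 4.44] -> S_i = Random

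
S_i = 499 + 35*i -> [499, 534, 569, 604, 639]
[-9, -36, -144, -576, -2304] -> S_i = -9*4^i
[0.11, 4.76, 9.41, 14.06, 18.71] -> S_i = 0.11 + 4.65*i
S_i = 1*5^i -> [1, 5, 25, 125, 625]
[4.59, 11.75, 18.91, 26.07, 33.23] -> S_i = 4.59 + 7.16*i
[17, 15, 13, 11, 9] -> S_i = 17 + -2*i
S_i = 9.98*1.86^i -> [9.98, 18.56, 34.53, 64.22, 119.45]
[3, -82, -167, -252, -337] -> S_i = 3 + -85*i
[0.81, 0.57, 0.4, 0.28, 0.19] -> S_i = 0.81*0.70^i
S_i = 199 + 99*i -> [199, 298, 397, 496, 595]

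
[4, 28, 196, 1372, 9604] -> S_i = 4*7^i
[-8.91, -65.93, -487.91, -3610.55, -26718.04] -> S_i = -8.91*7.40^i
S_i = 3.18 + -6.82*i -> [3.18, -3.64, -10.46, -17.28, -24.1]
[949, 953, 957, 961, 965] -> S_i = 949 + 4*i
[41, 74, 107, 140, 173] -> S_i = 41 + 33*i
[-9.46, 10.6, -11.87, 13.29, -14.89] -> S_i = -9.46*(-1.12)^i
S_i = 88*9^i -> [88, 792, 7128, 64152, 577368]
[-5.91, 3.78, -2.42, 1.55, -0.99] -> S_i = -5.91*(-0.64)^i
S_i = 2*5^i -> [2, 10, 50, 250, 1250]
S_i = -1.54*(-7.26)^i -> [-1.54, 11.18, -81.17, 589.29, -4278.26]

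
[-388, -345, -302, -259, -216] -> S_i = -388 + 43*i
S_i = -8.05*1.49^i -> [-8.05, -11.99, -17.87, -26.63, -39.68]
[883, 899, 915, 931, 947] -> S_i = 883 + 16*i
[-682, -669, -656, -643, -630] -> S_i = -682 + 13*i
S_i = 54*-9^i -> [54, -486, 4374, -39366, 354294]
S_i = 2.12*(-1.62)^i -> [2.12, -3.43, 5.56, -9.01, 14.6]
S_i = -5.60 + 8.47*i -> [-5.6, 2.87, 11.34, 19.81, 28.28]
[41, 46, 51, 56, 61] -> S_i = 41 + 5*i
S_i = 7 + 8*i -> [7, 15, 23, 31, 39]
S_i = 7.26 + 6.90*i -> [7.26, 14.16, 21.06, 27.96, 34.86]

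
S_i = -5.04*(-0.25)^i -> [-5.04, 1.26, -0.32, 0.08, -0.02]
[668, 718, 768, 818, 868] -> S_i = 668 + 50*i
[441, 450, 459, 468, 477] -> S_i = 441 + 9*i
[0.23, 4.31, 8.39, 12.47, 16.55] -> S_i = 0.23 + 4.08*i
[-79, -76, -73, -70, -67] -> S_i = -79 + 3*i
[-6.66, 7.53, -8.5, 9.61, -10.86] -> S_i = -6.66*(-1.13)^i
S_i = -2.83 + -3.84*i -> [-2.83, -6.67, -10.51, -14.35, -18.19]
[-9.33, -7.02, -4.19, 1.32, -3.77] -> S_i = Random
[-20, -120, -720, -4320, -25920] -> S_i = -20*6^i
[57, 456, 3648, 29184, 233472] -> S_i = 57*8^i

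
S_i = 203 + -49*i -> [203, 154, 105, 56, 7]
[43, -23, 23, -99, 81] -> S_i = Random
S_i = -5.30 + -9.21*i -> [-5.3, -14.51, -23.72, -32.93, -42.14]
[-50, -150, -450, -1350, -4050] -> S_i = -50*3^i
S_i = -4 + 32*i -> [-4, 28, 60, 92, 124]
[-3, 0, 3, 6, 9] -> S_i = -3 + 3*i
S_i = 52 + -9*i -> [52, 43, 34, 25, 16]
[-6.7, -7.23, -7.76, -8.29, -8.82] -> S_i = -6.70 + -0.53*i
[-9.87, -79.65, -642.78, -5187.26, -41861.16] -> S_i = -9.87*8.07^i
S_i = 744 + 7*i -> [744, 751, 758, 765, 772]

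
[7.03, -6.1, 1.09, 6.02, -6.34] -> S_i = Random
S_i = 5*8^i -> [5, 40, 320, 2560, 20480]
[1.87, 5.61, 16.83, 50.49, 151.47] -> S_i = 1.87*3.00^i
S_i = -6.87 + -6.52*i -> [-6.87, -13.39, -19.91, -26.43, -32.95]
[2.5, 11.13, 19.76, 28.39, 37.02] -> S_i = 2.50 + 8.63*i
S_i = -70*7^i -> [-70, -490, -3430, -24010, -168070]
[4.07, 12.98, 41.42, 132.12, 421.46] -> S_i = 4.07*3.19^i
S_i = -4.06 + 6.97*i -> [-4.06, 2.91, 9.88, 16.85, 23.82]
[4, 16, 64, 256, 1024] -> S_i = 4*4^i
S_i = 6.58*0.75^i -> [6.58, 4.94, 3.7, 2.78, 2.08]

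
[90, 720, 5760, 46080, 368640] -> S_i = 90*8^i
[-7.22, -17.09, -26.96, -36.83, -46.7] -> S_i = -7.22 + -9.87*i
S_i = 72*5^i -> [72, 360, 1800, 9000, 45000]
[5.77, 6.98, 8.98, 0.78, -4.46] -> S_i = Random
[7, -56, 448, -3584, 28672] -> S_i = 7*-8^i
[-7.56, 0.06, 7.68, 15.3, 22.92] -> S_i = -7.56 + 7.62*i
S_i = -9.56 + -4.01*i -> [-9.56, -13.57, -17.58, -21.59, -25.6]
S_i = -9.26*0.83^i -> [-9.26, -7.69, -6.38, -5.29, -4.39]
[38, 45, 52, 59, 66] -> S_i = 38 + 7*i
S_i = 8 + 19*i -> [8, 27, 46, 65, 84]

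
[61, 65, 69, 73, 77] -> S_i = 61 + 4*i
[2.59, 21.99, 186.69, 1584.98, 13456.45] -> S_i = 2.59*8.49^i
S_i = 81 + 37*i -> [81, 118, 155, 192, 229]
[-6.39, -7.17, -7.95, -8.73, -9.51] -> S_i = -6.39 + -0.78*i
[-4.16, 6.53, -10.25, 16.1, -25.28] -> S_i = -4.16*(-1.57)^i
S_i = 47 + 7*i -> [47, 54, 61, 68, 75]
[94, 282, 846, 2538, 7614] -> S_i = 94*3^i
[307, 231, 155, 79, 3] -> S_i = 307 + -76*i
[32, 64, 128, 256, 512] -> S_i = 32*2^i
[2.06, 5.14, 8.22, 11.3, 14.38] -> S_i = 2.06 + 3.08*i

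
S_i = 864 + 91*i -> [864, 955, 1046, 1137, 1228]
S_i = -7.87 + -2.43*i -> [-7.87, -10.3, -12.73, -15.16, -17.59]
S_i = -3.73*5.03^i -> [-3.73, -18.76, -94.37, -474.69, -2387.71]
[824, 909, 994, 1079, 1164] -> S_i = 824 + 85*i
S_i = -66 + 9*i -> [-66, -57, -48, -39, -30]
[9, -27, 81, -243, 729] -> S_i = 9*-3^i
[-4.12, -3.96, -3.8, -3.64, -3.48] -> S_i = -4.12 + 0.16*i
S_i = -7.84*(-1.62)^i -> [-7.84, 12.7, -20.58, 33.33, -54.0]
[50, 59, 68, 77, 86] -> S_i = 50 + 9*i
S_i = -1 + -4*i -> [-1, -5, -9, -13, -17]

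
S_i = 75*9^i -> [75, 675, 6075, 54675, 492075]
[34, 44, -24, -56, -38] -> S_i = Random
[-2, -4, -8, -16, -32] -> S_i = -2*2^i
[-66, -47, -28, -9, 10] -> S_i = -66 + 19*i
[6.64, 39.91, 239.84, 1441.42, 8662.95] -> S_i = 6.64*6.01^i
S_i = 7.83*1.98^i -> [7.83, 15.5, 30.7, 60.78, 120.34]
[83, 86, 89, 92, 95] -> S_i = 83 + 3*i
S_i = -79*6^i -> [-79, -474, -2844, -17064, -102384]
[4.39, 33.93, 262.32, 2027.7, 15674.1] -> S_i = 4.39*7.73^i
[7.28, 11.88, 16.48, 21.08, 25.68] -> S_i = 7.28 + 4.60*i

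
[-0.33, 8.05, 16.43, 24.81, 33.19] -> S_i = -0.33 + 8.38*i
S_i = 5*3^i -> [5, 15, 45, 135, 405]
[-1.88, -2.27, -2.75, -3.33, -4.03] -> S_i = -1.88*1.21^i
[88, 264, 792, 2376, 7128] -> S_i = 88*3^i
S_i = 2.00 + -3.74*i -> [2.0, -1.74, -5.48, -9.22, -12.96]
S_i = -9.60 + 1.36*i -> [-9.6, -8.24, -6.88, -5.52, -4.16]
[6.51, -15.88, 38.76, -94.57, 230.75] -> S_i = 6.51*(-2.44)^i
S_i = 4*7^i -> [4, 28, 196, 1372, 9604]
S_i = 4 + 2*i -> [4, 6, 8, 10, 12]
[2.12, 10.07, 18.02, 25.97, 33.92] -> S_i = 2.12 + 7.95*i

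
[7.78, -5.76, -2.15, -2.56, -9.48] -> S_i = Random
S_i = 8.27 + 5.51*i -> [8.27, 13.78, 19.29, 24.8, 30.31]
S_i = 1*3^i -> [1, 3, 9, 27, 81]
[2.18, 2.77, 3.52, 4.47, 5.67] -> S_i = 2.18*1.27^i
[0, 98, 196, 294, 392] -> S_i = 0 + 98*i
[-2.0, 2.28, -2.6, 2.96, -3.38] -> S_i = -2.00*(-1.14)^i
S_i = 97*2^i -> [97, 194, 388, 776, 1552]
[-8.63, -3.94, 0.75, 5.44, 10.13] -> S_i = -8.63 + 4.69*i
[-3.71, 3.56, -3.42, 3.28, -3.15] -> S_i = -3.71*(-0.96)^i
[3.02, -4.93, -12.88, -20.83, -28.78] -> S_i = 3.02 + -7.95*i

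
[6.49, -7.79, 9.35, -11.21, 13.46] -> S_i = 6.49*(-1.20)^i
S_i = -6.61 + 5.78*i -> [-6.61, -0.83, 4.95, 10.73, 16.51]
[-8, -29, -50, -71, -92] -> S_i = -8 + -21*i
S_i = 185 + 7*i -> [185, 192, 199, 206, 213]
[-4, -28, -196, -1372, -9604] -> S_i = -4*7^i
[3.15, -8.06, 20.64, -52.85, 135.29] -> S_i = 3.15*(-2.56)^i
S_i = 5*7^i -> [5, 35, 245, 1715, 12005]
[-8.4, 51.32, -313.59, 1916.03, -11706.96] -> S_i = -8.40*(-6.11)^i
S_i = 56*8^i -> [56, 448, 3584, 28672, 229376]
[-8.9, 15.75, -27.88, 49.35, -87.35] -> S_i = -8.90*(-1.77)^i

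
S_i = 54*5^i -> [54, 270, 1350, 6750, 33750]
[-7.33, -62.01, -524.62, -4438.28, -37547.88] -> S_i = -7.33*8.46^i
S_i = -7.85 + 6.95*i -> [-7.85, -0.9, 6.05, 13.0, 19.95]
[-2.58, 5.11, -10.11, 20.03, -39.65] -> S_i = -2.58*(-1.98)^i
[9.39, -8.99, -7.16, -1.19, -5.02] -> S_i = Random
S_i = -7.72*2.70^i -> [-7.72, -20.84, -56.28, -151.95, -410.27]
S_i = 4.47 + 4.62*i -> [4.47, 9.09, 13.71, 18.33, 22.95]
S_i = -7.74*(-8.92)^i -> [-7.74, 69.04, -615.84, 5493.33, -49000.48]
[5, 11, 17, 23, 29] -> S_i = 5 + 6*i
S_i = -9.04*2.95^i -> [-9.04, -26.67, -78.67, -232.08, -684.63]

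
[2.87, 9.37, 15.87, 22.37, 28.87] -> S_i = 2.87 + 6.50*i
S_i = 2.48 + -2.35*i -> [2.48, 0.13, -2.22, -4.57, -6.92]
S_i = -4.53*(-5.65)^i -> [-4.53, 25.59, -144.61, 817.04, -4616.28]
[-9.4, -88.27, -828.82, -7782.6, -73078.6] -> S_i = -9.40*9.39^i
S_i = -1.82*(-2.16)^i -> [-1.82, 3.93, -8.49, 18.34, -39.62]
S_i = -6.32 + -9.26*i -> [-6.32, -15.58, -24.84, -34.1, -43.36]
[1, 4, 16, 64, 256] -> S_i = 1*4^i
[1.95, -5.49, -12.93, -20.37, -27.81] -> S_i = 1.95 + -7.44*i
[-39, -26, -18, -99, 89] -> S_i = Random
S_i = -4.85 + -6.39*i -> [-4.85, -11.24, -17.63, -24.02, -30.41]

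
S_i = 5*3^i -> [5, 15, 45, 135, 405]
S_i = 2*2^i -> [2, 4, 8, 16, 32]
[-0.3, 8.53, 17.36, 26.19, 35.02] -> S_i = -0.30 + 8.83*i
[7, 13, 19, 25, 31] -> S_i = 7 + 6*i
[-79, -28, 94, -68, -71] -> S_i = Random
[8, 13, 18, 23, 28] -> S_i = 8 + 5*i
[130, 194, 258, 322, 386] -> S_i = 130 + 64*i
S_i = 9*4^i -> [9, 36, 144, 576, 2304]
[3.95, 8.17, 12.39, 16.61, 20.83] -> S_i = 3.95 + 4.22*i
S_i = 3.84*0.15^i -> [3.84, 0.58, 0.09, 0.01, 0.0]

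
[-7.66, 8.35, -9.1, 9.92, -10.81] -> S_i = -7.66*(-1.09)^i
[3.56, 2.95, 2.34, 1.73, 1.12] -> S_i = 3.56 + -0.61*i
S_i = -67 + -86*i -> [-67, -153, -239, -325, -411]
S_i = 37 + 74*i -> [37, 111, 185, 259, 333]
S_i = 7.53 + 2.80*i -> [7.53, 10.33, 13.13, 15.93, 18.73]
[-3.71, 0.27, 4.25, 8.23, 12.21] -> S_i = -3.71 + 3.98*i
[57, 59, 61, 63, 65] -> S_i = 57 + 2*i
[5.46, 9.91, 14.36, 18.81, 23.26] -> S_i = 5.46 + 4.45*i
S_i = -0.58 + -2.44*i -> [-0.58, -3.02, -5.46, -7.9, -10.34]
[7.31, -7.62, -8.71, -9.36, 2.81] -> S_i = Random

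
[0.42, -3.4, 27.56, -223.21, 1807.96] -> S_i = 0.42*(-8.10)^i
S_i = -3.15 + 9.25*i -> [-3.15, 6.1, 15.35, 24.6, 33.85]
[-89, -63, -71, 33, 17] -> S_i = Random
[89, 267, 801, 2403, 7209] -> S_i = 89*3^i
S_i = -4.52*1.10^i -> [-4.52, -4.97, -5.47, -6.02, -6.62]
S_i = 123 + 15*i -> [123, 138, 153, 168, 183]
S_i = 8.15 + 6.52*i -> [8.15, 14.67, 21.19, 27.71, 34.23]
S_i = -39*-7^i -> [-39, 273, -1911, 13377, -93639]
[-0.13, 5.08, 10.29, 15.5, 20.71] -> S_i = -0.13 + 5.21*i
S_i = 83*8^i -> [83, 664, 5312, 42496, 339968]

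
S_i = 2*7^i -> [2, 14, 98, 686, 4802]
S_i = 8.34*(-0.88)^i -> [8.34, -7.34, 6.46, -5.68, 5.0]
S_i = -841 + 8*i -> [-841, -833, -825, -817, -809]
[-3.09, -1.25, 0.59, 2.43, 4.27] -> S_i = -3.09 + 1.84*i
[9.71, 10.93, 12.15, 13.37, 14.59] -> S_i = 9.71 + 1.22*i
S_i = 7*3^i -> [7, 21, 63, 189, 567]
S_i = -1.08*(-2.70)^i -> [-1.08, 2.92, -7.87, 21.26, -57.4]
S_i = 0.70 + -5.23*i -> [0.7, -4.53, -9.76, -14.99, -20.22]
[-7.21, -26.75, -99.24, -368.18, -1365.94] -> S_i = -7.21*3.71^i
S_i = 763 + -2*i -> [763, 761, 759, 757, 755]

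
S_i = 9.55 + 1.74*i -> [9.55, 11.29, 13.03, 14.77, 16.51]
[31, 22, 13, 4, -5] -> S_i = 31 + -9*i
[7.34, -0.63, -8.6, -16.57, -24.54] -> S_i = 7.34 + -7.97*i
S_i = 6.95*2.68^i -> [6.95, 18.63, 49.92, 133.78, 358.53]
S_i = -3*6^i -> [-3, -18, -108, -648, -3888]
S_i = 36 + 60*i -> [36, 96, 156, 216, 276]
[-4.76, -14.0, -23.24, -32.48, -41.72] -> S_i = -4.76 + -9.24*i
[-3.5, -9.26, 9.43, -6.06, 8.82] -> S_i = Random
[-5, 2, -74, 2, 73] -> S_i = Random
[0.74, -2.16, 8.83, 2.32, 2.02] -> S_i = Random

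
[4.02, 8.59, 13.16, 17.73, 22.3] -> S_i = 4.02 + 4.57*i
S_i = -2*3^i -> [-2, -6, -18, -54, -162]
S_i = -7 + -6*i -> [-7, -13, -19, -25, -31]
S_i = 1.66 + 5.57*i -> [1.66, 7.23, 12.8, 18.37, 23.94]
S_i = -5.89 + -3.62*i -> [-5.89, -9.51, -13.13, -16.75, -20.37]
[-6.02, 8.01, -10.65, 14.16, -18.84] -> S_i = -6.02*(-1.33)^i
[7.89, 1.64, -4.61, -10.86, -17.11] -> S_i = 7.89 + -6.25*i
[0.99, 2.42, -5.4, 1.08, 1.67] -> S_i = Random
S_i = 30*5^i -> [30, 150, 750, 3750, 18750]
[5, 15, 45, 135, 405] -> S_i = 5*3^i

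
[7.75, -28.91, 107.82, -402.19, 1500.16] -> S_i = 7.75*(-3.73)^i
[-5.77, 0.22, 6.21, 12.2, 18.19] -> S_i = -5.77 + 5.99*i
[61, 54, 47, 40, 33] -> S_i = 61 + -7*i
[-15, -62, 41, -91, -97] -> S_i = Random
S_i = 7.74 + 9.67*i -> [7.74, 17.41, 27.08, 36.75, 46.42]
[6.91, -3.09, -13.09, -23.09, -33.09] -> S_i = 6.91 + -10.00*i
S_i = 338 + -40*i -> [338, 298, 258, 218, 178]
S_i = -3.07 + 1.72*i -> [-3.07, -1.35, 0.37, 2.09, 3.81]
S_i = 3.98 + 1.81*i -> [3.98, 5.79, 7.6, 9.41, 11.22]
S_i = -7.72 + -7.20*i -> [-7.72, -14.92, -22.12, -29.32, -36.52]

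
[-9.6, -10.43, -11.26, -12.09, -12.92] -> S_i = -9.60 + -0.83*i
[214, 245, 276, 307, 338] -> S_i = 214 + 31*i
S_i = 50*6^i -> [50, 300, 1800, 10800, 64800]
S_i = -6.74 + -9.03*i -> [-6.74, -15.77, -24.8, -33.83, -42.86]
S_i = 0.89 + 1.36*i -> [0.89, 2.25, 3.61, 4.97, 6.33]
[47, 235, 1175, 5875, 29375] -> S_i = 47*5^i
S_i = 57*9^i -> [57, 513, 4617, 41553, 373977]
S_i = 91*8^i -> [91, 728, 5824, 46592, 372736]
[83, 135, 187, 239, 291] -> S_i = 83 + 52*i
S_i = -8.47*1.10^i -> [-8.47, -9.32, -10.25, -11.27, -12.4]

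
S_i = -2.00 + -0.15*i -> [-2.0, -2.15, -2.3, -2.45, -2.6]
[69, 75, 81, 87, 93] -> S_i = 69 + 6*i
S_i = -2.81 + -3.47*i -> [-2.81, -6.28, -9.75, -13.22, -16.69]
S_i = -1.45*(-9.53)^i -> [-1.45, 13.82, -131.69, 1255.01, -11960.23]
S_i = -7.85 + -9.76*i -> [-7.85, -17.61, -27.37, -37.13, -46.89]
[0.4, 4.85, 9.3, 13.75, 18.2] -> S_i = 0.40 + 4.45*i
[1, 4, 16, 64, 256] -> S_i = 1*4^i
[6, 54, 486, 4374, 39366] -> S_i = 6*9^i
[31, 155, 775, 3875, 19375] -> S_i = 31*5^i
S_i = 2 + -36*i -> [2, -34, -70, -106, -142]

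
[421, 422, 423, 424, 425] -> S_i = 421 + 1*i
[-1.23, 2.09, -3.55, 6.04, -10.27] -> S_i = -1.23*(-1.70)^i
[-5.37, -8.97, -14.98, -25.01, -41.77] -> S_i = -5.37*1.67^i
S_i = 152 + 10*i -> [152, 162, 172, 182, 192]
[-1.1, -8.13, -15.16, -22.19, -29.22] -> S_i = -1.10 + -7.03*i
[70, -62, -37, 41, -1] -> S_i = Random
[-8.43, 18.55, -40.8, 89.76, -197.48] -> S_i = -8.43*(-2.20)^i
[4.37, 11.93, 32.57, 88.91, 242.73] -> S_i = 4.37*2.73^i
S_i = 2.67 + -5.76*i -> [2.67, -3.09, -8.85, -14.61, -20.37]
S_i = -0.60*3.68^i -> [-0.6, -2.21, -8.13, -29.9, -110.04]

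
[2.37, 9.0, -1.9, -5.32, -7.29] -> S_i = Random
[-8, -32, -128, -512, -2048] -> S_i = -8*4^i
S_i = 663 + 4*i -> [663, 667, 671, 675, 679]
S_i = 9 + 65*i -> [9, 74, 139, 204, 269]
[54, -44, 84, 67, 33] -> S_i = Random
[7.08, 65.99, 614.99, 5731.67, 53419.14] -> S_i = 7.08*9.32^i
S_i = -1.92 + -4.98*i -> [-1.92, -6.9, -11.88, -16.86, -21.84]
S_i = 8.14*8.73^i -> [8.14, 71.06, 620.37, 5415.86, 47280.43]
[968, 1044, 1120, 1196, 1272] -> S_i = 968 + 76*i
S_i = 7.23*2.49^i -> [7.23, 18.0, 44.83, 111.62, 277.93]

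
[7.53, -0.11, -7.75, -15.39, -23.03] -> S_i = 7.53 + -7.64*i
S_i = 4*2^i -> [4, 8, 16, 32, 64]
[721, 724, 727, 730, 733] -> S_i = 721 + 3*i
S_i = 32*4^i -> [32, 128, 512, 2048, 8192]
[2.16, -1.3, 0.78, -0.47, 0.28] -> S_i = 2.16*(-0.60)^i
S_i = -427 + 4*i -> [-427, -423, -419, -415, -411]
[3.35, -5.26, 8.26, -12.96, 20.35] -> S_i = 3.35*(-1.57)^i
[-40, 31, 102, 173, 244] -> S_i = -40 + 71*i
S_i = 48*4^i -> [48, 192, 768, 3072, 12288]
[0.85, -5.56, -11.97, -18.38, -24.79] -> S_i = 0.85 + -6.41*i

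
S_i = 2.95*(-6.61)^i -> [2.95, -19.5, 128.89, -851.97, 5631.55]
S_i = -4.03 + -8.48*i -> [-4.03, -12.51, -20.99, -29.47, -37.95]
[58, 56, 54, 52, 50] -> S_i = 58 + -2*i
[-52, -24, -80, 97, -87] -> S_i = Random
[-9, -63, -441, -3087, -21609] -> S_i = -9*7^i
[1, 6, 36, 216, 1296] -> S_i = 1*6^i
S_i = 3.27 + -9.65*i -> [3.27, -6.38, -16.03, -25.68, -35.33]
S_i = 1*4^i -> [1, 4, 16, 64, 256]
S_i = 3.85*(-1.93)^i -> [3.85, -7.43, 14.34, -27.68, 53.42]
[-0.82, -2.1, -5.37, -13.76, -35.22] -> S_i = -0.82*2.56^i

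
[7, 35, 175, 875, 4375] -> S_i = 7*5^i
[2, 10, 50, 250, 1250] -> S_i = 2*5^i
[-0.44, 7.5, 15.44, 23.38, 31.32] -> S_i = -0.44 + 7.94*i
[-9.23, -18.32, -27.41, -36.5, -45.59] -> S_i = -9.23 + -9.09*i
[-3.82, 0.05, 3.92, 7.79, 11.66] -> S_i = -3.82 + 3.87*i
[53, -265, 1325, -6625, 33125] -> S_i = 53*-5^i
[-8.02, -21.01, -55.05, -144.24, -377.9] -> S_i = -8.02*2.62^i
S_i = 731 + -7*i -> [731, 724, 717, 710, 703]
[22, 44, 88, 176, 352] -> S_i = 22*2^i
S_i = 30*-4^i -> [30, -120, 480, -1920, 7680]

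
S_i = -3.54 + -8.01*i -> [-3.54, -11.55, -19.56, -27.57, -35.58]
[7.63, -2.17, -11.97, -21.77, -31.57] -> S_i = 7.63 + -9.80*i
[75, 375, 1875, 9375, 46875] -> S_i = 75*5^i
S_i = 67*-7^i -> [67, -469, 3283, -22981, 160867]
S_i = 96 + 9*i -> [96, 105, 114, 123, 132]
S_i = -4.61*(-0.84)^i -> [-4.61, 3.87, -3.25, 2.73, -2.3]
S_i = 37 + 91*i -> [37, 128, 219, 310, 401]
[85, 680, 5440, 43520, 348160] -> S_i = 85*8^i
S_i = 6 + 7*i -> [6, 13, 20, 27, 34]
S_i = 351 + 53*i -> [351, 404, 457, 510, 563]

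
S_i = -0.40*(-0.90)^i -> [-0.4, 0.36, -0.32, 0.29, -0.26]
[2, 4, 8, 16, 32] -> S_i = 2*2^i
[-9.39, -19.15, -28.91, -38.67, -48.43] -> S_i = -9.39 + -9.76*i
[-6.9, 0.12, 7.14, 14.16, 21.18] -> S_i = -6.90 + 7.02*i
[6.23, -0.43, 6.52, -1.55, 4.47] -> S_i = Random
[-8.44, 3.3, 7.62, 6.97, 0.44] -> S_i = Random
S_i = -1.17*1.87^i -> [-1.17, -2.19, -4.09, -7.65, -14.31]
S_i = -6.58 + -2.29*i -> [-6.58, -8.87, -11.16, -13.45, -15.74]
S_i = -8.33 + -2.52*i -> [-8.33, -10.85, -13.37, -15.89, -18.41]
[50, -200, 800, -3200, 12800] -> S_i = 50*-4^i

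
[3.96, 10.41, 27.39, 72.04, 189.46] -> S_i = 3.96*2.63^i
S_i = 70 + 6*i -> [70, 76, 82, 88, 94]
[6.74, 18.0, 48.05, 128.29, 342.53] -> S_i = 6.74*2.67^i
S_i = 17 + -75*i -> [17, -58, -133, -208, -283]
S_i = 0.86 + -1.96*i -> [0.86, -1.1, -3.06, -5.02, -6.98]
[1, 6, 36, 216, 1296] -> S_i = 1*6^i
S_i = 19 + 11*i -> [19, 30, 41, 52, 63]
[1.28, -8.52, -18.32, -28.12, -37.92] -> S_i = 1.28 + -9.80*i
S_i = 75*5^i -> [75, 375, 1875, 9375, 46875]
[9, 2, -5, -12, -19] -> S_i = 9 + -7*i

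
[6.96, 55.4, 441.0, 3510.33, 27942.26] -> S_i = 6.96*7.96^i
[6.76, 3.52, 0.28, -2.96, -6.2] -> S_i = 6.76 + -3.24*i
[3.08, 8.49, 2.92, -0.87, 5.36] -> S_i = Random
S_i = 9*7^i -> [9, 63, 441, 3087, 21609]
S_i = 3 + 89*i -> [3, 92, 181, 270, 359]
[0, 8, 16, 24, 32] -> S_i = 0 + 8*i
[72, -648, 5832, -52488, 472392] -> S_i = 72*-9^i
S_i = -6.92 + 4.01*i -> [-6.92, -2.91, 1.1, 5.11, 9.12]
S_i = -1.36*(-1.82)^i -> [-1.36, 2.48, -4.5, 8.2, -14.92]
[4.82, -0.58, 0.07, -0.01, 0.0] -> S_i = 4.82*(-0.12)^i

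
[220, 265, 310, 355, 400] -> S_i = 220 + 45*i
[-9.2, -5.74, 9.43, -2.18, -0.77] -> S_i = Random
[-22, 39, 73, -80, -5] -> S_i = Random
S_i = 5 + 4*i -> [5, 9, 13, 17, 21]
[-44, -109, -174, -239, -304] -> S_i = -44 + -65*i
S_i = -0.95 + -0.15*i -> [-0.95, -1.1, -1.25, -1.4, -1.55]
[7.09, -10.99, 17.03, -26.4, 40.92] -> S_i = 7.09*(-1.55)^i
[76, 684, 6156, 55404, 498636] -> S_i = 76*9^i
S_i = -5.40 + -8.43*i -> [-5.4, -13.83, -22.26, -30.69, -39.12]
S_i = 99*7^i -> [99, 693, 4851, 33957, 237699]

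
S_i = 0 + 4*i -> [0, 4, 8, 12, 16]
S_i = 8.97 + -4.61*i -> [8.97, 4.36, -0.25, -4.86, -9.47]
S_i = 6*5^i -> [6, 30, 150, 750, 3750]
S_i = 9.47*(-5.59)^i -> [9.47, -52.94, 295.92, -1654.19, 9246.92]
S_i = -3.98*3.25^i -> [-3.98, -12.94, -42.04, -136.63, -444.03]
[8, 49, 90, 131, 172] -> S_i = 8 + 41*i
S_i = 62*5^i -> [62, 310, 1550, 7750, 38750]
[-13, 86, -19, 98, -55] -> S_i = Random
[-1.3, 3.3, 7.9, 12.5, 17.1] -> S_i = -1.30 + 4.60*i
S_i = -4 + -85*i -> [-4, -89, -174, -259, -344]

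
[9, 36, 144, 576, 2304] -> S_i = 9*4^i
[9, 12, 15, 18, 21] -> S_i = 9 + 3*i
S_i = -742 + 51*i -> [-742, -691, -640, -589, -538]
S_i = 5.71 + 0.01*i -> [5.71, 5.72, 5.73, 5.74, 5.75]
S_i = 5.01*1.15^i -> [5.01, 5.76, 6.63, 7.62, 8.76]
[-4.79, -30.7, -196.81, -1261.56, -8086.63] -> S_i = -4.79*6.41^i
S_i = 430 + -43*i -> [430, 387, 344, 301, 258]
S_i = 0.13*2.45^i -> [0.13, 0.32, 0.78, 1.91, 4.68]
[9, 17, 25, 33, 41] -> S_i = 9 + 8*i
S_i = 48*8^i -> [48, 384, 3072, 24576, 196608]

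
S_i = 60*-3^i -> [60, -180, 540, -1620, 4860]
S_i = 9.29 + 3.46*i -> [9.29, 12.75, 16.21, 19.67, 23.13]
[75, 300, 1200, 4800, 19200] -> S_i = 75*4^i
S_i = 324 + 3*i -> [324, 327, 330, 333, 336]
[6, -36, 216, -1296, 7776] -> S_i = 6*-6^i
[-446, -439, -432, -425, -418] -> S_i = -446 + 7*i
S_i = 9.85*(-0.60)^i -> [9.85, -5.91, 3.55, -2.13, 1.28]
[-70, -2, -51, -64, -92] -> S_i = Random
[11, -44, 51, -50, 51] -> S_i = Random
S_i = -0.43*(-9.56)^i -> [-0.43, 4.11, -39.3, 375.7, -3591.7]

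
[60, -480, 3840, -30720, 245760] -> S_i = 60*-8^i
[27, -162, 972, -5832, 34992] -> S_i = 27*-6^i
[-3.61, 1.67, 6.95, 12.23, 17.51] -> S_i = -3.61 + 5.28*i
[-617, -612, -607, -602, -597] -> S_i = -617 + 5*i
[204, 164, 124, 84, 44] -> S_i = 204 + -40*i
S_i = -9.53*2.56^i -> [-9.53, -24.4, -62.46, -159.89, -409.31]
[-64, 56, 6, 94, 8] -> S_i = Random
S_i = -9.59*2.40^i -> [-9.59, -23.02, -55.24, -132.57, -318.17]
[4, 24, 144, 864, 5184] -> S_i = 4*6^i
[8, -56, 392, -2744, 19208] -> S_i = 8*-7^i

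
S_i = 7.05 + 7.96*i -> [7.05, 15.01, 22.97, 30.93, 38.89]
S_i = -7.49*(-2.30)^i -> [-7.49, 17.23, -39.62, 91.13, -209.6]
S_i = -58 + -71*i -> [-58, -129, -200, -271, -342]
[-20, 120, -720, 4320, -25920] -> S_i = -20*-6^i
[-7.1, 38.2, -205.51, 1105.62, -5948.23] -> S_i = -7.10*(-5.38)^i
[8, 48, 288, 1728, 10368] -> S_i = 8*6^i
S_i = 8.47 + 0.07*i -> [8.47, 8.54, 8.61, 8.68, 8.75]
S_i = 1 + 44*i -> [1, 45, 89, 133, 177]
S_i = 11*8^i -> [11, 88, 704, 5632, 45056]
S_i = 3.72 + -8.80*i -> [3.72, -5.08, -13.88, -22.68, -31.48]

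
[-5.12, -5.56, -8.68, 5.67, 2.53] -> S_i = Random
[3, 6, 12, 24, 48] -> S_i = 3*2^i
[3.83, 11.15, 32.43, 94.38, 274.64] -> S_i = 3.83*2.91^i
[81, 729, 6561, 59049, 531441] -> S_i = 81*9^i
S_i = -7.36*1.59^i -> [-7.36, -11.7, -18.61, -29.58, -47.04]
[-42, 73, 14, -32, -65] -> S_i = Random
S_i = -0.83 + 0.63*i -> [-0.83, -0.2, 0.43, 1.06, 1.69]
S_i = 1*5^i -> [1, 5, 25, 125, 625]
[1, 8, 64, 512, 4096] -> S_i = 1*8^i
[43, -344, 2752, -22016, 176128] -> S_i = 43*-8^i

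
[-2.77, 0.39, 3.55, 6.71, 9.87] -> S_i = -2.77 + 3.16*i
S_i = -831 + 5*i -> [-831, -826, -821, -816, -811]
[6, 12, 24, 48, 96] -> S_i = 6*2^i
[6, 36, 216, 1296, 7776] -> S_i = 6*6^i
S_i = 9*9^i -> [9, 81, 729, 6561, 59049]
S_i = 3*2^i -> [3, 6, 12, 24, 48]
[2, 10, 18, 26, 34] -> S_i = 2 + 8*i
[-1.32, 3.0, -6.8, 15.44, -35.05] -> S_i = -1.32*(-2.27)^i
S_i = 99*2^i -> [99, 198, 396, 792, 1584]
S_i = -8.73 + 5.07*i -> [-8.73, -3.66, 1.41, 6.48, 11.55]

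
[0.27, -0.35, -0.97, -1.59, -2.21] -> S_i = 0.27 + -0.62*i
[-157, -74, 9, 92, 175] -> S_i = -157 + 83*i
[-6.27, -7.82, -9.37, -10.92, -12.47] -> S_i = -6.27 + -1.55*i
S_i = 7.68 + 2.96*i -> [7.68, 10.64, 13.6, 16.56, 19.52]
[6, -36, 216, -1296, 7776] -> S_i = 6*-6^i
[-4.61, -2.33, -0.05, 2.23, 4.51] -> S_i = -4.61 + 2.28*i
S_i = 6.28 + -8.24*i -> [6.28, -1.96, -10.2, -18.44, -26.68]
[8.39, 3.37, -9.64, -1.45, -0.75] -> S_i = Random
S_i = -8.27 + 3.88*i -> [-8.27, -4.39, -0.51, 3.37, 7.25]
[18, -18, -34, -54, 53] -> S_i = Random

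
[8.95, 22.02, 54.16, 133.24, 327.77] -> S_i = 8.95*2.46^i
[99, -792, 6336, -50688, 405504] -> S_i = 99*-8^i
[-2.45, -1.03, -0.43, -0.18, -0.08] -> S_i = -2.45*0.42^i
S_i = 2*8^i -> [2, 16, 128, 1024, 8192]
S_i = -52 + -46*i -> [-52, -98, -144, -190, -236]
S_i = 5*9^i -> [5, 45, 405, 3645, 32805]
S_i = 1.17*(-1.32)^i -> [1.17, -1.54, 2.04, -2.69, 3.55]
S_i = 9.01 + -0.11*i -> [9.01, 8.9, 8.79, 8.68, 8.57]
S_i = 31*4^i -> [31, 124, 496, 1984, 7936]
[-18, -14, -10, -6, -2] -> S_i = -18 + 4*i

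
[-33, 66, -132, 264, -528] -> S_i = -33*-2^i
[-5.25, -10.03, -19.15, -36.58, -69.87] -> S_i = -5.25*1.91^i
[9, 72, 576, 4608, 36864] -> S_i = 9*8^i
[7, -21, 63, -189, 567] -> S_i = 7*-3^i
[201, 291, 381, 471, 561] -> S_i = 201 + 90*i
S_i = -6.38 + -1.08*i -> [-6.38, -7.46, -8.54, -9.62, -10.7]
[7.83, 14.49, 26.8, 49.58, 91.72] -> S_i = 7.83*1.85^i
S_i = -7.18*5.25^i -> [-7.18, -37.7, -197.9, -1038.97, -5454.58]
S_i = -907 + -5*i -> [-907, -912, -917, -922, -927]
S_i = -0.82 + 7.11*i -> [-0.82, 6.29, 13.4, 20.51, 27.62]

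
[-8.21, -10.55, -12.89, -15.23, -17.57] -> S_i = -8.21 + -2.34*i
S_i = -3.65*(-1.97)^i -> [-3.65, 7.19, -14.17, 27.91, -54.97]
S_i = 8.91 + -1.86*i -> [8.91, 7.05, 5.19, 3.33, 1.47]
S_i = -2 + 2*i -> [-2, 0, 2, 4, 6]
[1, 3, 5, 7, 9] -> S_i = 1 + 2*i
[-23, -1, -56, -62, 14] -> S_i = Random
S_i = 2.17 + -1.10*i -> [2.17, 1.07, -0.03, -1.13, -2.23]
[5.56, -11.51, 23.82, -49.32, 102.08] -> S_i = 5.56*(-2.07)^i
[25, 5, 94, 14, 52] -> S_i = Random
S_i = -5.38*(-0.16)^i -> [-5.38, 0.86, -0.14, 0.02, -0.0]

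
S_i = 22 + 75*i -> [22, 97, 172, 247, 322]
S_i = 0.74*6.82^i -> [0.74, 5.05, 34.42, 234.74, 1600.92]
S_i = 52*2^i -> [52, 104, 208, 416, 832]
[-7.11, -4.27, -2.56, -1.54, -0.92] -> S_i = -7.11*0.60^i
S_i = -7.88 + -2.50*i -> [-7.88, -10.38, -12.88, -15.38, -17.88]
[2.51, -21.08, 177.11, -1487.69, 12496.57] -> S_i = 2.51*(-8.40)^i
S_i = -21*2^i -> [-21, -42, -84, -168, -336]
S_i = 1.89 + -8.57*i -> [1.89, -6.68, -15.25, -23.82, -32.39]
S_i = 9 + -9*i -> [9, 0, -9, -18, -27]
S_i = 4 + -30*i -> [4, -26, -56, -86, -116]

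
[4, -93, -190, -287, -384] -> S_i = 4 + -97*i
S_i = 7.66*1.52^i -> [7.66, 11.64, 17.7, 26.9, 40.89]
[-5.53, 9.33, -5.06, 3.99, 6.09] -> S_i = Random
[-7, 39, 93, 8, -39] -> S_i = Random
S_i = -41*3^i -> [-41, -123, -369, -1107, -3321]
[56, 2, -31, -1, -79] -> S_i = Random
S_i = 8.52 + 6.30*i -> [8.52, 14.82, 21.12, 27.42, 33.72]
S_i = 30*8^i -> [30, 240, 1920, 15360, 122880]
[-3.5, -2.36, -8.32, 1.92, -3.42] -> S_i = Random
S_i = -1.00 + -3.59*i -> [-1.0, -4.59, -8.18, -11.77, -15.36]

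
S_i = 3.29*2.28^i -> [3.29, 7.5, 17.1, 38.99, 88.91]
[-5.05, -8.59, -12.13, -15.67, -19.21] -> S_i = -5.05 + -3.54*i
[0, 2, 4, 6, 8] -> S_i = 0 + 2*i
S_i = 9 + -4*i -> [9, 5, 1, -3, -7]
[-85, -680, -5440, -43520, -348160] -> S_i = -85*8^i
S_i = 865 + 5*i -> [865, 870, 875, 880, 885]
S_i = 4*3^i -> [4, 12, 36, 108, 324]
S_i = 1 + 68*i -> [1, 69, 137, 205, 273]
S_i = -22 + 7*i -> [-22, -15, -8, -1, 6]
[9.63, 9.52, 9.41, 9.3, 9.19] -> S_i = 9.63 + -0.11*i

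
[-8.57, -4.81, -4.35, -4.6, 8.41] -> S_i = Random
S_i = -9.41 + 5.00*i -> [-9.41, -4.41, 0.59, 5.59, 10.59]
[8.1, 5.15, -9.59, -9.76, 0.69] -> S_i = Random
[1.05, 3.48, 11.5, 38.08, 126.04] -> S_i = 1.05*3.31^i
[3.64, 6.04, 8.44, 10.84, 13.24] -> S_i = 3.64 + 2.40*i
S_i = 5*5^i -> [5, 25, 125, 625, 3125]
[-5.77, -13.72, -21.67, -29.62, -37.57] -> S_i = -5.77 + -7.95*i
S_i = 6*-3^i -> [6, -18, 54, -162, 486]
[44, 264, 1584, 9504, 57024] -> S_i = 44*6^i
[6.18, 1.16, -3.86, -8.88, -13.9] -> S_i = 6.18 + -5.02*i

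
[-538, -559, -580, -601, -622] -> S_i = -538 + -21*i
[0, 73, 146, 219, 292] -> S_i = 0 + 73*i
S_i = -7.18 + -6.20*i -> [-7.18, -13.38, -19.58, -25.78, -31.98]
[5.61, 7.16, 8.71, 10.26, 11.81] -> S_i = 5.61 + 1.55*i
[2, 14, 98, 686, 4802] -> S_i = 2*7^i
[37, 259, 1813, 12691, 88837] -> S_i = 37*7^i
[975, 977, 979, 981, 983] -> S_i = 975 + 2*i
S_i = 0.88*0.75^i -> [0.88, 0.66, 0.5, 0.37, 0.28]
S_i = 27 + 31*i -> [27, 58, 89, 120, 151]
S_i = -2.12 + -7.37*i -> [-2.12, -9.49, -16.86, -24.23, -31.6]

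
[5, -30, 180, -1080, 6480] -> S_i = 5*-6^i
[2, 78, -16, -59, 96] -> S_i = Random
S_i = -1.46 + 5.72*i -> [-1.46, 4.26, 9.98, 15.7, 21.42]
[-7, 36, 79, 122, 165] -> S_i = -7 + 43*i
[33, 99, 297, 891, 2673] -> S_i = 33*3^i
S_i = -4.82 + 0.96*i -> [-4.82, -3.86, -2.9, -1.94, -0.98]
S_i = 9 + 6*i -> [9, 15, 21, 27, 33]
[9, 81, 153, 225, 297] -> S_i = 9 + 72*i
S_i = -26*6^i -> [-26, -156, -936, -5616, -33696]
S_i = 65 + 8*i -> [65, 73, 81, 89, 97]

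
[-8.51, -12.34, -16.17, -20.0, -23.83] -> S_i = -8.51 + -3.83*i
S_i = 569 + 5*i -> [569, 574, 579, 584, 589]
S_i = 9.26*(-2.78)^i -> [9.26, -25.74, 71.56, -198.95, 553.08]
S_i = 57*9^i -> [57, 513, 4617, 41553, 373977]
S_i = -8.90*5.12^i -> [-8.9, -45.57, -233.31, -1194.54, -6116.03]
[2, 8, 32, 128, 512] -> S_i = 2*4^i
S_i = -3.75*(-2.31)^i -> [-3.75, 8.66, -20.01, 46.22, -106.78]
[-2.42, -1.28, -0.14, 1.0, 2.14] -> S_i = -2.42 + 1.14*i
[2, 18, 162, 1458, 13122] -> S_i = 2*9^i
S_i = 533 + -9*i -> [533, 524, 515, 506, 497]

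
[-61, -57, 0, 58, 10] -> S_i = Random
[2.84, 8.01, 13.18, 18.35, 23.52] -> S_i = 2.84 + 5.17*i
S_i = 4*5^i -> [4, 20, 100, 500, 2500]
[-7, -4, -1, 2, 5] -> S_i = -7 + 3*i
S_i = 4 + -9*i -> [4, -5, -14, -23, -32]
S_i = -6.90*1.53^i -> [-6.9, -10.56, -16.15, -24.71, -37.81]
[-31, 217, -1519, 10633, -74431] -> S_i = -31*-7^i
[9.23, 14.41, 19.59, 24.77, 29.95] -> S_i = 9.23 + 5.18*i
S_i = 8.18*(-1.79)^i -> [8.18, -14.64, 26.21, -46.92, 83.98]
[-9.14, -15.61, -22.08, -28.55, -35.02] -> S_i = -9.14 + -6.47*i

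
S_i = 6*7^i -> [6, 42, 294, 2058, 14406]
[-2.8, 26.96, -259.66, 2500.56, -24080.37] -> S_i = -2.80*(-9.63)^i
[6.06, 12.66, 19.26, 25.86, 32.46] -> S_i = 6.06 + 6.60*i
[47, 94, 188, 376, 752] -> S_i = 47*2^i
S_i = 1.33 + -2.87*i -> [1.33, -1.54, -4.41, -7.28, -10.15]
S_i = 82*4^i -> [82, 328, 1312, 5248, 20992]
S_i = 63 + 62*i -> [63, 125, 187, 249, 311]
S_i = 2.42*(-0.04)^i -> [2.42, -0.1, 0.0, -0.0, 0.0]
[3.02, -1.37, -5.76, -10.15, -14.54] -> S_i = 3.02 + -4.39*i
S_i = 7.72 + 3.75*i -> [7.72, 11.47, 15.22, 18.97, 22.72]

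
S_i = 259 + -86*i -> [259, 173, 87, 1, -85]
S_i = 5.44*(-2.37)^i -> [5.44, -12.89, 30.56, -72.42, 171.63]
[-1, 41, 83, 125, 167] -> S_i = -1 + 42*i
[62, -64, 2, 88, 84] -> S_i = Random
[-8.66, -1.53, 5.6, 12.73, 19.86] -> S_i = -8.66 + 7.13*i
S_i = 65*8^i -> [65, 520, 4160, 33280, 266240]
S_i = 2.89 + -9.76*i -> [2.89, -6.87, -16.63, -26.39, -36.15]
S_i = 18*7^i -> [18, 126, 882, 6174, 43218]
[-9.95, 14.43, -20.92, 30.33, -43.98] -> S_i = -9.95*(-1.45)^i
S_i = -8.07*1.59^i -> [-8.07, -12.83, -20.4, -32.44, -51.58]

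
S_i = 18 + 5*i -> [18, 23, 28, 33, 38]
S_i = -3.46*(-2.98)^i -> [-3.46, 10.31, -30.73, 91.56, -272.86]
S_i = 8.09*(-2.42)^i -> [8.09, -19.58, 47.38, -114.66, 277.47]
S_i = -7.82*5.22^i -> [-7.82, -40.82, -213.08, -1112.29, -5806.16]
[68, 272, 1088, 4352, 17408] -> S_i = 68*4^i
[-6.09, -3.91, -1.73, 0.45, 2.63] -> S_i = -6.09 + 2.18*i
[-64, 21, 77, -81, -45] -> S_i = Random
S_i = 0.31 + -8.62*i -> [0.31, -8.31, -16.93, -25.55, -34.17]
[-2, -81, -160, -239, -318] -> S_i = -2 + -79*i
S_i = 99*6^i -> [99, 594, 3564, 21384, 128304]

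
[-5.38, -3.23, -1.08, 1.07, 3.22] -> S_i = -5.38 + 2.15*i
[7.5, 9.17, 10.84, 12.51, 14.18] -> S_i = 7.50 + 1.67*i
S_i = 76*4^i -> [76, 304, 1216, 4864, 19456]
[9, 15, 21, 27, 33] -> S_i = 9 + 6*i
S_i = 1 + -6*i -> [1, -5, -11, -17, -23]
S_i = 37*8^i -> [37, 296, 2368, 18944, 151552]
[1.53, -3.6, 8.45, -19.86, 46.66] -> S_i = 1.53*(-2.35)^i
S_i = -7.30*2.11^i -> [-7.3, -15.4, -32.5, -68.58, -144.69]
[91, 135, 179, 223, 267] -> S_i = 91 + 44*i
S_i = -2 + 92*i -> [-2, 90, 182, 274, 366]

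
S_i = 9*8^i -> [9, 72, 576, 4608, 36864]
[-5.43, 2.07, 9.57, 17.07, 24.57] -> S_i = -5.43 + 7.50*i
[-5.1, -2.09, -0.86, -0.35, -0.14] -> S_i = -5.10*0.41^i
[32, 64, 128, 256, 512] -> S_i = 32*2^i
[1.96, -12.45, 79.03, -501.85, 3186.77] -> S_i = 1.96*(-6.35)^i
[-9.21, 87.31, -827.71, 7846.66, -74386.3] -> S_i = -9.21*(-9.48)^i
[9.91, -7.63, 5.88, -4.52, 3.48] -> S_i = 9.91*(-0.77)^i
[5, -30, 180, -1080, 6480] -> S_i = 5*-6^i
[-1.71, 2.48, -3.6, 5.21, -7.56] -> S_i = -1.71*(-1.45)^i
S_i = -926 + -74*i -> [-926, -1000, -1074, -1148, -1222]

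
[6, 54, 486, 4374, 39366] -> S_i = 6*9^i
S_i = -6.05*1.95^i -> [-6.05, -11.8, -23.01, -44.86, -87.48]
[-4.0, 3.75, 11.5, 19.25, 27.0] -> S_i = -4.00 + 7.75*i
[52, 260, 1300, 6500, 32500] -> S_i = 52*5^i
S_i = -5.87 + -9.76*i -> [-5.87, -15.63, -25.39, -35.15, -44.91]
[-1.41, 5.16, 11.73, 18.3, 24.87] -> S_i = -1.41 + 6.57*i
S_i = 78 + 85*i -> [78, 163, 248, 333, 418]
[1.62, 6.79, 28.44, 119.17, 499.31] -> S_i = 1.62*4.19^i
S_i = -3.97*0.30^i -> [-3.97, -1.19, -0.36, -0.11, -0.03]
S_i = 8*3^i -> [8, 24, 72, 216, 648]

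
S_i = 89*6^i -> [89, 534, 3204, 19224, 115344]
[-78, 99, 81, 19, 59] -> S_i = Random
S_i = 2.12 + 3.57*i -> [2.12, 5.69, 9.26, 12.83, 16.4]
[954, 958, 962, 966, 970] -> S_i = 954 + 4*i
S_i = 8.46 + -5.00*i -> [8.46, 3.46, -1.54, -6.54, -11.54]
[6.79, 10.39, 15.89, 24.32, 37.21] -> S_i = 6.79*1.53^i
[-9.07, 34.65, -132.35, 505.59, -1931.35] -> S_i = -9.07*(-3.82)^i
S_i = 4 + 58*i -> [4, 62, 120, 178, 236]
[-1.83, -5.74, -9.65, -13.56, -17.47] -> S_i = -1.83 + -3.91*i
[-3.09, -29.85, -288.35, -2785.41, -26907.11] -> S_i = -3.09*9.66^i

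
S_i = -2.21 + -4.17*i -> [-2.21, -6.38, -10.55, -14.72, -18.89]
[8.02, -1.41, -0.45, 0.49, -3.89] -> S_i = Random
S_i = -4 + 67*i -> [-4, 63, 130, 197, 264]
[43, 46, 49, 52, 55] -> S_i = 43 + 3*i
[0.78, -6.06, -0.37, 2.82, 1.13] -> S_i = Random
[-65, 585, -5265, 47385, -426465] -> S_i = -65*-9^i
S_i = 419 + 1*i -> [419, 420, 421, 422, 423]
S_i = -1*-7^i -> [-1, 7, -49, 343, -2401]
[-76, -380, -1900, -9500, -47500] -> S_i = -76*5^i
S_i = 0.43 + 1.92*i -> [0.43, 2.35, 4.27, 6.19, 8.11]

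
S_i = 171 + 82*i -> [171, 253, 335, 417, 499]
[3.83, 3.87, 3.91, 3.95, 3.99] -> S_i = 3.83*1.01^i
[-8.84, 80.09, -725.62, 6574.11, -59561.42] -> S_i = -8.84*(-9.06)^i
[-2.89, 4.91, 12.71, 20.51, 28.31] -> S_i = -2.89 + 7.80*i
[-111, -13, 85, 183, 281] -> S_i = -111 + 98*i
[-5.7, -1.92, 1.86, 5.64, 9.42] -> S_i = -5.70 + 3.78*i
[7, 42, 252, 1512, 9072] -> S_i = 7*6^i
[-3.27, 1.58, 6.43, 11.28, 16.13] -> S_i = -3.27 + 4.85*i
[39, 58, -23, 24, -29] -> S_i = Random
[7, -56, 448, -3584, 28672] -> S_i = 7*-8^i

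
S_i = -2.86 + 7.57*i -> [-2.86, 4.71, 12.28, 19.85, 27.42]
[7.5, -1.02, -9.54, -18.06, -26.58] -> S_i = 7.50 + -8.52*i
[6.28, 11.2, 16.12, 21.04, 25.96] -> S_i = 6.28 + 4.92*i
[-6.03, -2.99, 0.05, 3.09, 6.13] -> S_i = -6.03 + 3.04*i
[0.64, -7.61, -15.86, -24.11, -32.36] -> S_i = 0.64 + -8.25*i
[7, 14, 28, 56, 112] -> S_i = 7*2^i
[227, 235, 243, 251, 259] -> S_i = 227 + 8*i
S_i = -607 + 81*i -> [-607, -526, -445, -364, -283]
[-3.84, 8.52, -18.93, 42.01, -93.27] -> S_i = -3.84*(-2.22)^i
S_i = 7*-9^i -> [7, -63, 567, -5103, 45927]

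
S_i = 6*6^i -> [6, 36, 216, 1296, 7776]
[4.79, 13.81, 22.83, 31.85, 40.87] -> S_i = 4.79 + 9.02*i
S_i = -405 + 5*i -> [-405, -400, -395, -390, -385]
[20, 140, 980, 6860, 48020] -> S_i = 20*7^i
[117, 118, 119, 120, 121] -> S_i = 117 + 1*i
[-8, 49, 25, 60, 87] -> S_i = Random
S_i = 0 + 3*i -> [0, 3, 6, 9, 12]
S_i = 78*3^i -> [78, 234, 702, 2106, 6318]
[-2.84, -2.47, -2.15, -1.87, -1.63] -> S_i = -2.84*0.87^i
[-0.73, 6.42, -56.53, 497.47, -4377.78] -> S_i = -0.73*(-8.80)^i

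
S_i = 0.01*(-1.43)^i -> [0.01, -0.01, 0.02, -0.03, 0.04]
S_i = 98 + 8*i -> [98, 106, 114, 122, 130]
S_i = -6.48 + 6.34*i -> [-6.48, -0.14, 6.2, 12.54, 18.88]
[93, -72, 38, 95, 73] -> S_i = Random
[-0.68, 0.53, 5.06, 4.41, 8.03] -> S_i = Random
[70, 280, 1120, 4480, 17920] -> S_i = 70*4^i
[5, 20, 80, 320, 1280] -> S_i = 5*4^i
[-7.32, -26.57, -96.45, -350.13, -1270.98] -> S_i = -7.32*3.63^i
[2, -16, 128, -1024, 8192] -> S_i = 2*-8^i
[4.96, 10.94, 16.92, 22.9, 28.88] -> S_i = 4.96 + 5.98*i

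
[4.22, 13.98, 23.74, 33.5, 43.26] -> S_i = 4.22 + 9.76*i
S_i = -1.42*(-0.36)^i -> [-1.42, 0.51, -0.18, 0.07, -0.02]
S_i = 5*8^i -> [5, 40, 320, 2560, 20480]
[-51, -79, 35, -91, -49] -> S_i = Random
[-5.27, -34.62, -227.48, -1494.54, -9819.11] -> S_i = -5.27*6.57^i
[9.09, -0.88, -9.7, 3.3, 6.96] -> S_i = Random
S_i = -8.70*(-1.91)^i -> [-8.7, 16.62, -31.74, 60.62, -115.79]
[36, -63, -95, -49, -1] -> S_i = Random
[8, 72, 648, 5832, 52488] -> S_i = 8*9^i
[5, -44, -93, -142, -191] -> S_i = 5 + -49*i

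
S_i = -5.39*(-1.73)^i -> [-5.39, 9.32, -16.13, 27.91, -48.28]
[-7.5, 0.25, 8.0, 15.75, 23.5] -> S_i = -7.50 + 7.75*i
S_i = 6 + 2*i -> [6, 8, 10, 12, 14]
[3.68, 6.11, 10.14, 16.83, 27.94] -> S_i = 3.68*1.66^i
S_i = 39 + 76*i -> [39, 115, 191, 267, 343]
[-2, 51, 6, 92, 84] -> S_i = Random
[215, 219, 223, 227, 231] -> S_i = 215 + 4*i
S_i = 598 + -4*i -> [598, 594, 590, 586, 582]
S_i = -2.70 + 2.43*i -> [-2.7, -0.27, 2.16, 4.59, 7.02]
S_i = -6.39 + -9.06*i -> [-6.39, -15.45, -24.51, -33.57, -42.63]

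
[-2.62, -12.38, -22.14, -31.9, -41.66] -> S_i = -2.62 + -9.76*i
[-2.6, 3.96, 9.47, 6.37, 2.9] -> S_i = Random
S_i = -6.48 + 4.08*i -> [-6.48, -2.4, 1.68, 5.76, 9.84]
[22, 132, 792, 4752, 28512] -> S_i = 22*6^i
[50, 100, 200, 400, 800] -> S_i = 50*2^i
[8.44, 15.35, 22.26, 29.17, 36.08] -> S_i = 8.44 + 6.91*i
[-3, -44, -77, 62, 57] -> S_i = Random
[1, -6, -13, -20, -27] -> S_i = 1 + -7*i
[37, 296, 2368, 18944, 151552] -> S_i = 37*8^i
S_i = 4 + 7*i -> [4, 11, 18, 25, 32]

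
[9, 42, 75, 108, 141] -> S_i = 9 + 33*i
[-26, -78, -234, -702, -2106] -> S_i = -26*3^i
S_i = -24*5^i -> [-24, -120, -600, -3000, -15000]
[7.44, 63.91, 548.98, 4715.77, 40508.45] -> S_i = 7.44*8.59^i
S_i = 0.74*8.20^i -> [0.74, 6.07, 49.76, 408.01, 3345.7]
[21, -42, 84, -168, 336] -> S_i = 21*-2^i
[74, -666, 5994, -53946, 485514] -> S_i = 74*-9^i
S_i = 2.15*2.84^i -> [2.15, 6.11, 17.34, 49.25, 139.87]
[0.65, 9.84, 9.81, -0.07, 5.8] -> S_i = Random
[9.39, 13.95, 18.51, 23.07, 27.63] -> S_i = 9.39 + 4.56*i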